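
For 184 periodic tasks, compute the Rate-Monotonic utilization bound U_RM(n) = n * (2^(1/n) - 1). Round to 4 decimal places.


Compute 2^(1/184) = 1.0037742087
Subtract 1: 1.0037742087 - 1 = 0.0037742087
Multiply by n: 184 * 0.0037742087 = 0.6944544008
Round to 4 dp: 0.6945

0.6945


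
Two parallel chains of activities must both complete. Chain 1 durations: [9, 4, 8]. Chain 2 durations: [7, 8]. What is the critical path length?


Path A total = 9 + 4 + 8 = 21
Path B total = 7 + 8 = 15
Critical path = longest path = max(21, 15) = 21

21


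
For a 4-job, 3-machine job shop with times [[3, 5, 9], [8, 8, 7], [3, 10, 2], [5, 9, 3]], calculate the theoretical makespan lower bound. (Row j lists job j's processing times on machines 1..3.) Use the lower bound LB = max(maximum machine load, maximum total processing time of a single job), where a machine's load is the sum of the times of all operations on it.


Machine loads:
  Machine 1: 3 + 8 + 3 + 5 = 19
  Machine 2: 5 + 8 + 10 + 9 = 32
  Machine 3: 9 + 7 + 2 + 3 = 21
Max machine load = 32
Job totals:
  Job 1: 17
  Job 2: 23
  Job 3: 15
  Job 4: 17
Max job total = 23
Lower bound = max(32, 23) = 32

32


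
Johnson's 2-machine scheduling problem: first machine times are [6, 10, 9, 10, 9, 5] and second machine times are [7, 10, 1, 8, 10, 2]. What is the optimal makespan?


Apply Johnson's rule:
  Group 1 (a <= b): [(1, 6, 7), (5, 9, 10), (2, 10, 10)]
  Group 2 (a > b): [(4, 10, 8), (6, 5, 2), (3, 9, 1)]
Optimal job order: [1, 5, 2, 4, 6, 3]
Schedule:
  Job 1: M1 done at 6, M2 done at 13
  Job 5: M1 done at 15, M2 done at 25
  Job 2: M1 done at 25, M2 done at 35
  Job 4: M1 done at 35, M2 done at 43
  Job 6: M1 done at 40, M2 done at 45
  Job 3: M1 done at 49, M2 done at 50
Makespan = 50

50


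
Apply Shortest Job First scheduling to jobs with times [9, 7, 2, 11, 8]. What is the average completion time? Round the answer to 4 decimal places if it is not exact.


SJF order (ascending): [2, 7, 8, 9, 11]
Completion times:
  Job 1: burst=2, C=2
  Job 2: burst=7, C=9
  Job 3: burst=8, C=17
  Job 4: burst=9, C=26
  Job 5: burst=11, C=37
Average completion = 91/5 = 18.2

18.2


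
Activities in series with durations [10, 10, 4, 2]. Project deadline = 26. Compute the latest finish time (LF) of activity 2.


LF(activity 2) = deadline - sum of successor durations
Successors: activities 3 through 4 with durations [4, 2]
Sum of successor durations = 6
LF = 26 - 6 = 20

20


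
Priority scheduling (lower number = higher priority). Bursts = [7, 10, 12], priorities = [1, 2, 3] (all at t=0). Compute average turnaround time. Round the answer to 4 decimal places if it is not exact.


Sort by priority (ascending = highest first):
Order: [(1, 7), (2, 10), (3, 12)]
Completion times:
  Priority 1, burst=7, C=7
  Priority 2, burst=10, C=17
  Priority 3, burst=12, C=29
Average turnaround = 53/3 = 17.6667

17.6667


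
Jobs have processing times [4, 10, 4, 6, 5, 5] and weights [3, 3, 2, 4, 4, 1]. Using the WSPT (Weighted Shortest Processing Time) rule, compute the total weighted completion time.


Compute p/w ratios and sort ascending (WSPT): [(5, 4), (4, 3), (6, 4), (4, 2), (10, 3), (5, 1)]
Compute weighted completion times:
  Job (p=5,w=4): C=5, w*C=4*5=20
  Job (p=4,w=3): C=9, w*C=3*9=27
  Job (p=6,w=4): C=15, w*C=4*15=60
  Job (p=4,w=2): C=19, w*C=2*19=38
  Job (p=10,w=3): C=29, w*C=3*29=87
  Job (p=5,w=1): C=34, w*C=1*34=34
Total weighted completion time = 266

266


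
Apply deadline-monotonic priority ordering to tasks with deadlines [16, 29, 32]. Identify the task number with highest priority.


Sort tasks by relative deadline (ascending):
  Task 1: deadline = 16
  Task 2: deadline = 29
  Task 3: deadline = 32
Priority order (highest first): [1, 2, 3]
Highest priority task = 1

1


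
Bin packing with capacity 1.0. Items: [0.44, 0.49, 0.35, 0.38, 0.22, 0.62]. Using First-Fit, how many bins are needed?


Place items sequentially using First-Fit:
  Item 0.44 -> new Bin 1
  Item 0.49 -> Bin 1 (now 0.93)
  Item 0.35 -> new Bin 2
  Item 0.38 -> Bin 2 (now 0.73)
  Item 0.22 -> Bin 2 (now 0.95)
  Item 0.62 -> new Bin 3
Total bins used = 3

3


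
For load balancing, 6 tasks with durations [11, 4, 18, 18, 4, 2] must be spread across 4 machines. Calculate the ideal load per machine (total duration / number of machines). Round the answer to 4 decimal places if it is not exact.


Total processing time = 11 + 4 + 18 + 18 + 4 + 2 = 57
Number of machines = 4
Ideal balanced load = 57 / 4 = 14.25

14.25


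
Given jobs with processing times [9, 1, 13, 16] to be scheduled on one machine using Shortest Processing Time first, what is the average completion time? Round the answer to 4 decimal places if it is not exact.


Sort jobs by processing time (SPT order): [1, 9, 13, 16]
Compute completion times sequentially:
  Job 1: processing = 1, completes at 1
  Job 2: processing = 9, completes at 10
  Job 3: processing = 13, completes at 23
  Job 4: processing = 16, completes at 39
Sum of completion times = 73
Average completion time = 73/4 = 18.25

18.25


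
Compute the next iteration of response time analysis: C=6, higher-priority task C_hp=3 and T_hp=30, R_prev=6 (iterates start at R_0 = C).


R_next = C + ceil(R_prev / T_hp) * C_hp
ceil(6 / 30) = ceil(0.2) = 1
Interference = 1 * 3 = 3
R_next = 6 + 3 = 9

9


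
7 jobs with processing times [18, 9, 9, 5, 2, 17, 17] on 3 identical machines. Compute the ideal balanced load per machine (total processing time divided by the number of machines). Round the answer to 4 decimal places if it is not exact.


Total processing time = 18 + 9 + 9 + 5 + 2 + 17 + 17 = 77
Number of machines = 3
Ideal balanced load = 77 / 3 = 25.6667

25.6667


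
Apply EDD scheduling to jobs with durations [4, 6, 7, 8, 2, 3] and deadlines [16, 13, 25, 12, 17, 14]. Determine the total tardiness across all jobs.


Sort by due date (EDD order): [(8, 12), (6, 13), (3, 14), (4, 16), (2, 17), (7, 25)]
Compute completion times and tardiness:
  Job 1: p=8, d=12, C=8, tardiness=max(0,8-12)=0
  Job 2: p=6, d=13, C=14, tardiness=max(0,14-13)=1
  Job 3: p=3, d=14, C=17, tardiness=max(0,17-14)=3
  Job 4: p=4, d=16, C=21, tardiness=max(0,21-16)=5
  Job 5: p=2, d=17, C=23, tardiness=max(0,23-17)=6
  Job 6: p=7, d=25, C=30, tardiness=max(0,30-25)=5
Total tardiness = 20

20


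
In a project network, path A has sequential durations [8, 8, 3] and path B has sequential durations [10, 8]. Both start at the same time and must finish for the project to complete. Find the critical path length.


Path A total = 8 + 8 + 3 = 19
Path B total = 10 + 8 = 18
Critical path = longest path = max(19, 18) = 19

19


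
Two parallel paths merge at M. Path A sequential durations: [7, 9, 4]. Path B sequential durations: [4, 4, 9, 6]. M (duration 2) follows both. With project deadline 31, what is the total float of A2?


Forward pass: ES(A2) = sum of predecessors on chain A = 7
EF = ES + duration = 7 + 9 = 16
Backward pass: LF(M) = deadline = 31; LS(M) = 31 - 2 = 29
LF(A2) = LS(M) - sum(successors on chain A) = 29 - 4 = 25
LS = LF - duration = 25 - 9 = 16
Total float = LS - ES = 16 - 7 = 9

9


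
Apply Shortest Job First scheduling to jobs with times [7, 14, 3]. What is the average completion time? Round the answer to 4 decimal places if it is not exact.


SJF order (ascending): [3, 7, 14]
Completion times:
  Job 1: burst=3, C=3
  Job 2: burst=7, C=10
  Job 3: burst=14, C=24
Average completion = 37/3 = 12.3333

12.3333


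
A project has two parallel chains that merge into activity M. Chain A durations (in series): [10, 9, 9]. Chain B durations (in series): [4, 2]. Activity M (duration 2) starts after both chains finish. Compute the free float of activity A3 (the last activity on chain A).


ES(A3) = sum of predecessors on chain A = 19
EF(A3) = ES + duration = 19 + 9 = 28
Successor of A3 is M. ES(M) = max(sum(A), sum(B)) = max(28, 6) = 28
Free float = ES(successor) - EF(current) = 28 - 28 = 0

0


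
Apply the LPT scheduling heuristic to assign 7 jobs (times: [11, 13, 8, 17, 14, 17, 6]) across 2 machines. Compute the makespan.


Sort jobs in decreasing order (LPT): [17, 17, 14, 13, 11, 8, 6]
Assign each job to the least loaded machine:
  Machine 1: jobs [17, 14, 8, 6], load = 45
  Machine 2: jobs [17, 13, 11], load = 41
Makespan = max load = 45

45


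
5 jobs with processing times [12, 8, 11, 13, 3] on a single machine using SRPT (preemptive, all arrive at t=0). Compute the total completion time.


Since all jobs arrive at t=0, SRPT equals SPT ordering.
SPT order: [3, 8, 11, 12, 13]
Completion times:
  Job 1: p=3, C=3
  Job 2: p=8, C=11
  Job 3: p=11, C=22
  Job 4: p=12, C=34
  Job 5: p=13, C=47
Total completion time = 3 + 11 + 22 + 34 + 47 = 117

117


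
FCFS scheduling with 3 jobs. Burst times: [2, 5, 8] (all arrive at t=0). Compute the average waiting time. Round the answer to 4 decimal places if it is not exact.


FCFS order (as given): [2, 5, 8]
Waiting times:
  Job 1: wait = 0
  Job 2: wait = 2
  Job 3: wait = 7
Sum of waiting times = 9
Average waiting time = 9/3 = 3.0

3.0


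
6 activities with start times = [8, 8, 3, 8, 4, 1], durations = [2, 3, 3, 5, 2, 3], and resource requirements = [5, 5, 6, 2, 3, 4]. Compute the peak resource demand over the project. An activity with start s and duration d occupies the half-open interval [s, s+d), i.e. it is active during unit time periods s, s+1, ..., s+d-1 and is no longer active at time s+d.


Each activity i is active on [start_i, start_i + duration_i).
Compute total resource usage per time slot:
  t=0: active resources = [], total = 0
  t=1: active resources = [4], total = 4
  t=2: active resources = [4], total = 4
  t=3: active resources = [6, 4], total = 10
  t=4: active resources = [6, 3], total = 9
  t=5: active resources = [6, 3], total = 9
  t=6: active resources = [], total = 0
  t=7: active resources = [], total = 0
  t=8: active resources = [5, 5, 2], total = 12
  t=9: active resources = [5, 5, 2], total = 12
  t=10: active resources = [5, 2], total = 7
  t=11: active resources = [2], total = 2
  t=12: active resources = [2], total = 2
Peak resource demand = 12

12


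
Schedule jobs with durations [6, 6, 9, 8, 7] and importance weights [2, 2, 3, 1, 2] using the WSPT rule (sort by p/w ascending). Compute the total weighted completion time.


Compute p/w ratios and sort ascending (WSPT): [(6, 2), (6, 2), (9, 3), (7, 2), (8, 1)]
Compute weighted completion times:
  Job (p=6,w=2): C=6, w*C=2*6=12
  Job (p=6,w=2): C=12, w*C=2*12=24
  Job (p=9,w=3): C=21, w*C=3*21=63
  Job (p=7,w=2): C=28, w*C=2*28=56
  Job (p=8,w=1): C=36, w*C=1*36=36
Total weighted completion time = 191

191


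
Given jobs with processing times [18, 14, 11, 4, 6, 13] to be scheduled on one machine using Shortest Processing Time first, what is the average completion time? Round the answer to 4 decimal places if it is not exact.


Sort jobs by processing time (SPT order): [4, 6, 11, 13, 14, 18]
Compute completion times sequentially:
  Job 1: processing = 4, completes at 4
  Job 2: processing = 6, completes at 10
  Job 3: processing = 11, completes at 21
  Job 4: processing = 13, completes at 34
  Job 5: processing = 14, completes at 48
  Job 6: processing = 18, completes at 66
Sum of completion times = 183
Average completion time = 183/6 = 30.5

30.5


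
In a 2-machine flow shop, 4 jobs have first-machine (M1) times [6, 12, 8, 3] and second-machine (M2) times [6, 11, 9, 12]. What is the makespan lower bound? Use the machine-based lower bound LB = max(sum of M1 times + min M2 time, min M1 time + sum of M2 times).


LB1 = sum(M1 times) + min(M2 times) = 29 + 6 = 35
LB2 = min(M1 times) + sum(M2 times) = 3 + 38 = 41
Lower bound = max(LB1, LB2) = max(35, 41) = 41

41


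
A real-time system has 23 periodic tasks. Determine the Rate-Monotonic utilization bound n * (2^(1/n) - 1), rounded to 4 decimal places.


Compute 2^(1/23) = 1.0305955448
Subtract 1: 1.0305955448 - 1 = 0.0305955448
Multiply by n: 23 * 0.0305955448 = 0.7036975304
Round to 4 dp: 0.7037

0.7037


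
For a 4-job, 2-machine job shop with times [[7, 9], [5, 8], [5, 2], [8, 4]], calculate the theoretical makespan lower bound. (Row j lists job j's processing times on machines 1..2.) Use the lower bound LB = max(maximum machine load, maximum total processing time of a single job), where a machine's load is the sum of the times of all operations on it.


Machine loads:
  Machine 1: 7 + 5 + 5 + 8 = 25
  Machine 2: 9 + 8 + 2 + 4 = 23
Max machine load = 25
Job totals:
  Job 1: 16
  Job 2: 13
  Job 3: 7
  Job 4: 12
Max job total = 16
Lower bound = max(25, 16) = 25

25


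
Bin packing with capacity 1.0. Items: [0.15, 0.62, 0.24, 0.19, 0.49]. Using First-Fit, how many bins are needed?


Place items sequentially using First-Fit:
  Item 0.15 -> new Bin 1
  Item 0.62 -> Bin 1 (now 0.77)
  Item 0.24 -> new Bin 2
  Item 0.19 -> Bin 1 (now 0.96)
  Item 0.49 -> Bin 2 (now 0.73)
Total bins used = 2

2


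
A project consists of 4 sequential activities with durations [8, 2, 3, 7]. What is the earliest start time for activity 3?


Activity 3 starts after activities 1 through 2 complete.
Predecessor durations: [8, 2]
ES = 8 + 2 = 10

10


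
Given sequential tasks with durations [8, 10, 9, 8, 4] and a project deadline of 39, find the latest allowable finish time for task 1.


LF(activity 1) = deadline - sum of successor durations
Successors: activities 2 through 5 with durations [10, 9, 8, 4]
Sum of successor durations = 31
LF = 39 - 31 = 8

8


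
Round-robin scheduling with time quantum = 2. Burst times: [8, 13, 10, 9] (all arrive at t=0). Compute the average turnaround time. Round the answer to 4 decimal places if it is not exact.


Time quantum = 2
Execution trace:
  J1 runs 2 units, time = 2
  J2 runs 2 units, time = 4
  J3 runs 2 units, time = 6
  J4 runs 2 units, time = 8
  J1 runs 2 units, time = 10
  J2 runs 2 units, time = 12
  J3 runs 2 units, time = 14
  J4 runs 2 units, time = 16
  J1 runs 2 units, time = 18
  J2 runs 2 units, time = 20
  J3 runs 2 units, time = 22
  J4 runs 2 units, time = 24
  J1 runs 2 units, time = 26
  J2 runs 2 units, time = 28
  J3 runs 2 units, time = 30
  J4 runs 2 units, time = 32
  J2 runs 2 units, time = 34
  J3 runs 2 units, time = 36
  J4 runs 1 units, time = 37
  J2 runs 2 units, time = 39
  J2 runs 1 units, time = 40
Finish times: [26, 40, 36, 37]
Average turnaround = 139/4 = 34.75

34.75


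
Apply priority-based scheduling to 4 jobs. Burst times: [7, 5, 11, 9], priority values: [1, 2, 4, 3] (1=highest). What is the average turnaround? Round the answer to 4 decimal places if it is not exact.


Sort by priority (ascending = highest first):
Order: [(1, 7), (2, 5), (3, 9), (4, 11)]
Completion times:
  Priority 1, burst=7, C=7
  Priority 2, burst=5, C=12
  Priority 3, burst=9, C=21
  Priority 4, burst=11, C=32
Average turnaround = 72/4 = 18.0

18.0


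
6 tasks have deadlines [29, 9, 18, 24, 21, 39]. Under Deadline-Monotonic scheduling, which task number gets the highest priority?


Sort tasks by relative deadline (ascending):
  Task 2: deadline = 9
  Task 3: deadline = 18
  Task 5: deadline = 21
  Task 4: deadline = 24
  Task 1: deadline = 29
  Task 6: deadline = 39
Priority order (highest first): [2, 3, 5, 4, 1, 6]
Highest priority task = 2

2


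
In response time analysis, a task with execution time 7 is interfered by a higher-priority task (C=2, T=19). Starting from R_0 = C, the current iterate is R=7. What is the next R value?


R_next = C + ceil(R_prev / T_hp) * C_hp
ceil(7 / 19) = ceil(0.3684) = 1
Interference = 1 * 2 = 2
R_next = 7 + 2 = 9

9


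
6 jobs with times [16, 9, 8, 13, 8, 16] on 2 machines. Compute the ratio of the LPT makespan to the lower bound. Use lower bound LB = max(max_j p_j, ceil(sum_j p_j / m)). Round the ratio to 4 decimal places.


LPT order: [16, 16, 13, 9, 8, 8]
Machine loads after assignment: [37, 33]
LPT makespan = 37
Lower bound = max(max_job, ceil(total/2)) = max(16, 35) = 35
Ratio = 37 / 35 = 1.0571

1.0571


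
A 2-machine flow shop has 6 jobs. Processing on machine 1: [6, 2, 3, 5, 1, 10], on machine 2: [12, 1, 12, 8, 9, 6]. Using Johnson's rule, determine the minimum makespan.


Apply Johnson's rule:
  Group 1 (a <= b): [(5, 1, 9), (3, 3, 12), (4, 5, 8), (1, 6, 12)]
  Group 2 (a > b): [(6, 10, 6), (2, 2, 1)]
Optimal job order: [5, 3, 4, 1, 6, 2]
Schedule:
  Job 5: M1 done at 1, M2 done at 10
  Job 3: M1 done at 4, M2 done at 22
  Job 4: M1 done at 9, M2 done at 30
  Job 1: M1 done at 15, M2 done at 42
  Job 6: M1 done at 25, M2 done at 48
  Job 2: M1 done at 27, M2 done at 49
Makespan = 49

49


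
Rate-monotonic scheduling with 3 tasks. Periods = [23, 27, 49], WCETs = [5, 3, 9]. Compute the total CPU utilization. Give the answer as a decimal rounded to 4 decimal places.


Compute individual utilizations (exact fractions):
  Task 1: C/T = 5/23 (approx. 0.2174)
  Task 2: C/T = 3/27 = 1/9 (approx. 0.1111)
  Task 3: C/T = 9/49 (approx. 0.1837)
Total utilization U = 5/23 + 1/9 + 9/49 = 5195/10143
Rounded to 4 decimal places: U = 0.5122
RM (Liu & Layland) bound for 3 tasks = 0.779763; compare with U = 5195/10143 (approx. 0.512176)
U <= bound, so schedulable by RM sufficient condition.

0.5122


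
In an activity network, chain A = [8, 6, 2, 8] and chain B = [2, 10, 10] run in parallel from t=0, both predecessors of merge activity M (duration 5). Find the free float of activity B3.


ES(B3) = sum of predecessors on chain B = 12
EF(B3) = ES + duration = 12 + 10 = 22
Successor of B3 is M. ES(M) = max(sum(A), sum(B)) = max(24, 22) = 24
Free float = ES(successor) - EF(current) = 24 - 22 = 2

2


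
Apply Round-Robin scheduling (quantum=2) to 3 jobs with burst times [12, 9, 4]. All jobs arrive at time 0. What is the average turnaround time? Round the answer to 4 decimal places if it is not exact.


Time quantum = 2
Execution trace:
  J1 runs 2 units, time = 2
  J2 runs 2 units, time = 4
  J3 runs 2 units, time = 6
  J1 runs 2 units, time = 8
  J2 runs 2 units, time = 10
  J3 runs 2 units, time = 12
  J1 runs 2 units, time = 14
  J2 runs 2 units, time = 16
  J1 runs 2 units, time = 18
  J2 runs 2 units, time = 20
  J1 runs 2 units, time = 22
  J2 runs 1 units, time = 23
  J1 runs 2 units, time = 25
Finish times: [25, 23, 12]
Average turnaround = 60/3 = 20.0

20.0


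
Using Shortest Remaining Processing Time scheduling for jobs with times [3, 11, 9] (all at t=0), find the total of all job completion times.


Since all jobs arrive at t=0, SRPT equals SPT ordering.
SPT order: [3, 9, 11]
Completion times:
  Job 1: p=3, C=3
  Job 2: p=9, C=12
  Job 3: p=11, C=23
Total completion time = 3 + 12 + 23 = 38

38


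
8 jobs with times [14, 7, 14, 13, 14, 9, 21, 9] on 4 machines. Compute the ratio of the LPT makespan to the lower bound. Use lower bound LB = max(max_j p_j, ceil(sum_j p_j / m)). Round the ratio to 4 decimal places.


LPT order: [21, 14, 14, 14, 13, 9, 9, 7]
Machine loads after assignment: [28, 27, 23, 23]
LPT makespan = 28
Lower bound = max(max_job, ceil(total/4)) = max(21, 26) = 26
Ratio = 28 / 26 = 1.0769

1.0769


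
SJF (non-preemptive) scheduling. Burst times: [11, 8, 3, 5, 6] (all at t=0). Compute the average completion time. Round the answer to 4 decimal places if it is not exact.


SJF order (ascending): [3, 5, 6, 8, 11]
Completion times:
  Job 1: burst=3, C=3
  Job 2: burst=5, C=8
  Job 3: burst=6, C=14
  Job 4: burst=8, C=22
  Job 5: burst=11, C=33
Average completion = 80/5 = 16.0

16.0


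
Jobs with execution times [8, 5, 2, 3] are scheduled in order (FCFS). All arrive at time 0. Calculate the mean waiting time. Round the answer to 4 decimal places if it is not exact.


FCFS order (as given): [8, 5, 2, 3]
Waiting times:
  Job 1: wait = 0
  Job 2: wait = 8
  Job 3: wait = 13
  Job 4: wait = 15
Sum of waiting times = 36
Average waiting time = 36/4 = 9.0

9.0


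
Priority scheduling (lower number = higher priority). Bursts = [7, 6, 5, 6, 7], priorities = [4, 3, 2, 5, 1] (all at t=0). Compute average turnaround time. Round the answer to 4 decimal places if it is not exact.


Sort by priority (ascending = highest first):
Order: [(1, 7), (2, 5), (3, 6), (4, 7), (5, 6)]
Completion times:
  Priority 1, burst=7, C=7
  Priority 2, burst=5, C=12
  Priority 3, burst=6, C=18
  Priority 4, burst=7, C=25
  Priority 5, burst=6, C=31
Average turnaround = 93/5 = 18.6

18.6


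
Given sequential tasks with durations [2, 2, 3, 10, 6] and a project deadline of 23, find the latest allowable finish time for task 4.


LF(activity 4) = deadline - sum of successor durations
Successors: activities 5 through 5 with durations [6]
Sum of successor durations = 6
LF = 23 - 6 = 17

17


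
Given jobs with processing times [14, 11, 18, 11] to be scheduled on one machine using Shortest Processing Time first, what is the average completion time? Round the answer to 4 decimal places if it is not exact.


Sort jobs by processing time (SPT order): [11, 11, 14, 18]
Compute completion times sequentially:
  Job 1: processing = 11, completes at 11
  Job 2: processing = 11, completes at 22
  Job 3: processing = 14, completes at 36
  Job 4: processing = 18, completes at 54
Sum of completion times = 123
Average completion time = 123/4 = 30.75

30.75


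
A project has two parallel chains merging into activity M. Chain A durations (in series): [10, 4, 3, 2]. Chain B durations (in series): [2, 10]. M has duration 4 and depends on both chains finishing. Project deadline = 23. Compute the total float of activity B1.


Forward pass: ES(B1) = sum of predecessors on chain B = 0
EF = ES + duration = 0 + 2 = 2
Backward pass: LF(M) = deadline = 23; LS(M) = 23 - 4 = 19
LF(B1) = LS(M) - sum(successors on chain B) = 19 - 10 = 9
LS = LF - duration = 9 - 2 = 7
Total float = LS - ES = 7 - 0 = 7

7


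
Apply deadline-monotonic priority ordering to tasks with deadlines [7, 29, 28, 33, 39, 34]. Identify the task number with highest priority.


Sort tasks by relative deadline (ascending):
  Task 1: deadline = 7
  Task 3: deadline = 28
  Task 2: deadline = 29
  Task 4: deadline = 33
  Task 6: deadline = 34
  Task 5: deadline = 39
Priority order (highest first): [1, 3, 2, 4, 6, 5]
Highest priority task = 1

1


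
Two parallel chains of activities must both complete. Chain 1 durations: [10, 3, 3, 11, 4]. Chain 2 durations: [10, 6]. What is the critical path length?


Path A total = 10 + 3 + 3 + 11 + 4 = 31
Path B total = 10 + 6 = 16
Critical path = longest path = max(31, 16) = 31

31


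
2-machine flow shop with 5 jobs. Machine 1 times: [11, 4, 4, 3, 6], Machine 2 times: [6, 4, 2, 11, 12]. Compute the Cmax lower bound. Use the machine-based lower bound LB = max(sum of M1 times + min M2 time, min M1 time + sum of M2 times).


LB1 = sum(M1 times) + min(M2 times) = 28 + 2 = 30
LB2 = min(M1 times) + sum(M2 times) = 3 + 35 = 38
Lower bound = max(LB1, LB2) = max(30, 38) = 38

38


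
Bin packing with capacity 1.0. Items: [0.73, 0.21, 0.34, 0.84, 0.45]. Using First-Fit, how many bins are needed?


Place items sequentially using First-Fit:
  Item 0.73 -> new Bin 1
  Item 0.21 -> Bin 1 (now 0.94)
  Item 0.34 -> new Bin 2
  Item 0.84 -> new Bin 3
  Item 0.45 -> Bin 2 (now 0.79)
Total bins used = 3

3


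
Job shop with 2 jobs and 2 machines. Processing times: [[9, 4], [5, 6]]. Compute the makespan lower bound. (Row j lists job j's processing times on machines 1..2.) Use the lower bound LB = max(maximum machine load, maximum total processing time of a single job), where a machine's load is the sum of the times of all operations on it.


Machine loads:
  Machine 1: 9 + 5 = 14
  Machine 2: 4 + 6 = 10
Max machine load = 14
Job totals:
  Job 1: 13
  Job 2: 11
Max job total = 13
Lower bound = max(14, 13) = 14

14


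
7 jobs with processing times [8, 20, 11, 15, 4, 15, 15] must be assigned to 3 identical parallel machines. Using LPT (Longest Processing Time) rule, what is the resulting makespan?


Sort jobs in decreasing order (LPT): [20, 15, 15, 15, 11, 8, 4]
Assign each job to the least loaded machine:
  Machine 1: jobs [20, 8], load = 28
  Machine 2: jobs [15, 15], load = 30
  Machine 3: jobs [15, 11, 4], load = 30
Makespan = max load = 30

30


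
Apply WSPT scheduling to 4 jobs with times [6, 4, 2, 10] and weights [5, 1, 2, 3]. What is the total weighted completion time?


Compute p/w ratios and sort ascending (WSPT): [(2, 2), (6, 5), (10, 3), (4, 1)]
Compute weighted completion times:
  Job (p=2,w=2): C=2, w*C=2*2=4
  Job (p=6,w=5): C=8, w*C=5*8=40
  Job (p=10,w=3): C=18, w*C=3*18=54
  Job (p=4,w=1): C=22, w*C=1*22=22
Total weighted completion time = 120

120


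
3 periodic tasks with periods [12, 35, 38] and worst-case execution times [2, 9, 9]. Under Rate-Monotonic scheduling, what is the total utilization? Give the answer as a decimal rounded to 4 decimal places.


Compute individual utilizations (exact fractions):
  Task 1: C/T = 2/12 = 1/6 (approx. 0.1667)
  Task 2: C/T = 9/35 (approx. 0.2571)
  Task 3: C/T = 9/38 (approx. 0.2368)
Total utilization U = 1/6 + 9/35 + 9/38 = 1318/1995
Rounded to 4 decimal places: U = 0.6607
RM (Liu & Layland) bound for 3 tasks = 0.779763; compare with U = 1318/1995 (approx. 0.660652)
U <= bound, so schedulable by RM sufficient condition.

0.6607


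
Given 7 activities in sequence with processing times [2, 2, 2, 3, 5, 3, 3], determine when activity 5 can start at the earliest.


Activity 5 starts after activities 1 through 4 complete.
Predecessor durations: [2, 2, 2, 3]
ES = 2 + 2 + 2 + 3 = 9

9


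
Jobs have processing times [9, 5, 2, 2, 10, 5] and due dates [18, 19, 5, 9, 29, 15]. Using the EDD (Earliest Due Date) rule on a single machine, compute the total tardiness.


Sort by due date (EDD order): [(2, 5), (2, 9), (5, 15), (9, 18), (5, 19), (10, 29)]
Compute completion times and tardiness:
  Job 1: p=2, d=5, C=2, tardiness=max(0,2-5)=0
  Job 2: p=2, d=9, C=4, tardiness=max(0,4-9)=0
  Job 3: p=5, d=15, C=9, tardiness=max(0,9-15)=0
  Job 4: p=9, d=18, C=18, tardiness=max(0,18-18)=0
  Job 5: p=5, d=19, C=23, tardiness=max(0,23-19)=4
  Job 6: p=10, d=29, C=33, tardiness=max(0,33-29)=4
Total tardiness = 8

8


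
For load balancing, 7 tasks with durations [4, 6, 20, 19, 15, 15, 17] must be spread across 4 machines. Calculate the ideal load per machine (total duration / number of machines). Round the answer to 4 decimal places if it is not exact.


Total processing time = 4 + 6 + 20 + 19 + 15 + 15 + 17 = 96
Number of machines = 4
Ideal balanced load = 96 / 4 = 24.0

24.0


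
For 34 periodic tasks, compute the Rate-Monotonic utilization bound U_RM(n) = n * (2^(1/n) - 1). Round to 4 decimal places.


Compute 2^(1/34) = 1.0205959096
Subtract 1: 1.0205959096 - 1 = 0.0205959096
Multiply by n: 34 * 0.0205959096 = 0.7002609264
Round to 4 dp: 0.7003

0.7003


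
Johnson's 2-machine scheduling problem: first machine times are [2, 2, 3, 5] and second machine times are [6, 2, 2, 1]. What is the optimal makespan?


Apply Johnson's rule:
  Group 1 (a <= b): [(1, 2, 6), (2, 2, 2)]
  Group 2 (a > b): [(3, 3, 2), (4, 5, 1)]
Optimal job order: [1, 2, 3, 4]
Schedule:
  Job 1: M1 done at 2, M2 done at 8
  Job 2: M1 done at 4, M2 done at 10
  Job 3: M1 done at 7, M2 done at 12
  Job 4: M1 done at 12, M2 done at 13
Makespan = 13

13


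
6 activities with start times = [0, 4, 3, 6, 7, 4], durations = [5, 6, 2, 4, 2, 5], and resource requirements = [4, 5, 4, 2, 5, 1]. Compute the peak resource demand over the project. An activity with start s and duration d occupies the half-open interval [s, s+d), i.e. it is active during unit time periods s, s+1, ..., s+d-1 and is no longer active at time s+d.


Each activity i is active on [start_i, start_i + duration_i).
Compute total resource usage per time slot:
  t=0: active resources = [4], total = 4
  t=1: active resources = [4], total = 4
  t=2: active resources = [4], total = 4
  t=3: active resources = [4, 4], total = 8
  t=4: active resources = [4, 5, 4, 1], total = 14
  t=5: active resources = [5, 1], total = 6
  t=6: active resources = [5, 2, 1], total = 8
  t=7: active resources = [5, 2, 5, 1], total = 13
  t=8: active resources = [5, 2, 5, 1], total = 13
  t=9: active resources = [5, 2], total = 7
Peak resource demand = 14

14


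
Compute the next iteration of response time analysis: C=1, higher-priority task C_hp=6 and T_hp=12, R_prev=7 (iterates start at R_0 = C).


R_next = C + ceil(R_prev / T_hp) * C_hp
ceil(7 / 12) = ceil(0.5833) = 1
Interference = 1 * 6 = 6
R_next = 1 + 6 = 7
R_next = R_prev, so the iteration has converged (response time = 7).

7


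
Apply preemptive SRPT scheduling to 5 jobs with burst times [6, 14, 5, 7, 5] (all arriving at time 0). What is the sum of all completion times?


Since all jobs arrive at t=0, SRPT equals SPT ordering.
SPT order: [5, 5, 6, 7, 14]
Completion times:
  Job 1: p=5, C=5
  Job 2: p=5, C=10
  Job 3: p=6, C=16
  Job 4: p=7, C=23
  Job 5: p=14, C=37
Total completion time = 5 + 10 + 16 + 23 + 37 = 91

91


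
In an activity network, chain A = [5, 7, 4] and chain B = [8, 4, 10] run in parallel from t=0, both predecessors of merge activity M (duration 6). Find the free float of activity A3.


ES(A3) = sum of predecessors on chain A = 12
EF(A3) = ES + duration = 12 + 4 = 16
Successor of A3 is M. ES(M) = max(sum(A), sum(B)) = max(16, 22) = 22
Free float = ES(successor) - EF(current) = 22 - 16 = 6

6


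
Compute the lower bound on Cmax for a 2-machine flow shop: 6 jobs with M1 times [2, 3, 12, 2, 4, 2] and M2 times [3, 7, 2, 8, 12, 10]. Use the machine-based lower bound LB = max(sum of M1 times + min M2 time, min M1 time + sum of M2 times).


LB1 = sum(M1 times) + min(M2 times) = 25 + 2 = 27
LB2 = min(M1 times) + sum(M2 times) = 2 + 42 = 44
Lower bound = max(LB1, LB2) = max(27, 44) = 44

44


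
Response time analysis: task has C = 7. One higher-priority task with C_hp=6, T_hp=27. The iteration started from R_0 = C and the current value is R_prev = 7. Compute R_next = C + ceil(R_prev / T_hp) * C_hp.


R_next = C + ceil(R_prev / T_hp) * C_hp
ceil(7 / 27) = ceil(0.2593) = 1
Interference = 1 * 6 = 6
R_next = 7 + 6 = 13

13


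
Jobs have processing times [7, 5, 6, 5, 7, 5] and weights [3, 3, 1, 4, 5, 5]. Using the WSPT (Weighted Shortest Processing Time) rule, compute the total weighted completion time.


Compute p/w ratios and sort ascending (WSPT): [(5, 5), (5, 4), (7, 5), (5, 3), (7, 3), (6, 1)]
Compute weighted completion times:
  Job (p=5,w=5): C=5, w*C=5*5=25
  Job (p=5,w=4): C=10, w*C=4*10=40
  Job (p=7,w=5): C=17, w*C=5*17=85
  Job (p=5,w=3): C=22, w*C=3*22=66
  Job (p=7,w=3): C=29, w*C=3*29=87
  Job (p=6,w=1): C=35, w*C=1*35=35
Total weighted completion time = 338

338


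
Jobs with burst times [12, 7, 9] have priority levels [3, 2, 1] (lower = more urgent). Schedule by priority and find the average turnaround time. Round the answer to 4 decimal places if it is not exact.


Sort by priority (ascending = highest first):
Order: [(1, 9), (2, 7), (3, 12)]
Completion times:
  Priority 1, burst=9, C=9
  Priority 2, burst=7, C=16
  Priority 3, burst=12, C=28
Average turnaround = 53/3 = 17.6667

17.6667


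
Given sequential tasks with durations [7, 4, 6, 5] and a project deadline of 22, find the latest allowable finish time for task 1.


LF(activity 1) = deadline - sum of successor durations
Successors: activities 2 through 4 with durations [4, 6, 5]
Sum of successor durations = 15
LF = 22 - 15 = 7

7


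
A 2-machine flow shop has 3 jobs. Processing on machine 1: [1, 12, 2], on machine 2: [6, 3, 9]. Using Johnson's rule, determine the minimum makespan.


Apply Johnson's rule:
  Group 1 (a <= b): [(1, 1, 6), (3, 2, 9)]
  Group 2 (a > b): [(2, 12, 3)]
Optimal job order: [1, 3, 2]
Schedule:
  Job 1: M1 done at 1, M2 done at 7
  Job 3: M1 done at 3, M2 done at 16
  Job 2: M1 done at 15, M2 done at 19
Makespan = 19

19


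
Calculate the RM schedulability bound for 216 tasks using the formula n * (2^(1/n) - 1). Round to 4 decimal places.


Compute 2^(1/216) = 1.0032141691
Subtract 1: 1.0032141691 - 1 = 0.0032141691
Multiply by n: 216 * 0.0032141691 = 0.6942605256
Round to 4 dp: 0.6943

0.6943


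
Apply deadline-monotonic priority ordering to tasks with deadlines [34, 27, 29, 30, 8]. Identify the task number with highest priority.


Sort tasks by relative deadline (ascending):
  Task 5: deadline = 8
  Task 2: deadline = 27
  Task 3: deadline = 29
  Task 4: deadline = 30
  Task 1: deadline = 34
Priority order (highest first): [5, 2, 3, 4, 1]
Highest priority task = 5

5


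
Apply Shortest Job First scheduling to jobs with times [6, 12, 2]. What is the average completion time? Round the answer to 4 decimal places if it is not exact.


SJF order (ascending): [2, 6, 12]
Completion times:
  Job 1: burst=2, C=2
  Job 2: burst=6, C=8
  Job 3: burst=12, C=20
Average completion = 30/3 = 10.0

10.0


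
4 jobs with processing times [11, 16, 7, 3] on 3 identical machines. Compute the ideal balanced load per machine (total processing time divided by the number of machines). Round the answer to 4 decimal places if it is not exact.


Total processing time = 11 + 16 + 7 + 3 = 37
Number of machines = 3
Ideal balanced load = 37 / 3 = 12.3333

12.3333


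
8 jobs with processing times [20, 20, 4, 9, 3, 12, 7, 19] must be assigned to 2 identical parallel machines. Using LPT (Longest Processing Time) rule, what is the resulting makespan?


Sort jobs in decreasing order (LPT): [20, 20, 19, 12, 9, 7, 4, 3]
Assign each job to the least loaded machine:
  Machine 1: jobs [20, 19, 7], load = 46
  Machine 2: jobs [20, 12, 9, 4, 3], load = 48
Makespan = max load = 48

48


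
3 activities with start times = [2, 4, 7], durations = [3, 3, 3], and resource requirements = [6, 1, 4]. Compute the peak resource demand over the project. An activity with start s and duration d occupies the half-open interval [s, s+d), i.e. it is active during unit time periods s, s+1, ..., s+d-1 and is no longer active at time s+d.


Each activity i is active on [start_i, start_i + duration_i).
Compute total resource usage per time slot:
  t=0: active resources = [], total = 0
  t=1: active resources = [], total = 0
  t=2: active resources = [6], total = 6
  t=3: active resources = [6], total = 6
  t=4: active resources = [6, 1], total = 7
  t=5: active resources = [1], total = 1
  t=6: active resources = [1], total = 1
  t=7: active resources = [4], total = 4
  t=8: active resources = [4], total = 4
  t=9: active resources = [4], total = 4
Peak resource demand = 7

7


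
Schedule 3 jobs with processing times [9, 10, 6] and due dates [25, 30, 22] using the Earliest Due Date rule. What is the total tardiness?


Sort by due date (EDD order): [(6, 22), (9, 25), (10, 30)]
Compute completion times and tardiness:
  Job 1: p=6, d=22, C=6, tardiness=max(0,6-22)=0
  Job 2: p=9, d=25, C=15, tardiness=max(0,15-25)=0
  Job 3: p=10, d=30, C=25, tardiness=max(0,25-30)=0
Total tardiness = 0

0


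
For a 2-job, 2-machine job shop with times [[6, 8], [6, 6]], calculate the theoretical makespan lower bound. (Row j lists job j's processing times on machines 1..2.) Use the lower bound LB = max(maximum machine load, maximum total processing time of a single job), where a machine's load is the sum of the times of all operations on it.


Machine loads:
  Machine 1: 6 + 6 = 12
  Machine 2: 8 + 6 = 14
Max machine load = 14
Job totals:
  Job 1: 14
  Job 2: 12
Max job total = 14
Lower bound = max(14, 14) = 14

14


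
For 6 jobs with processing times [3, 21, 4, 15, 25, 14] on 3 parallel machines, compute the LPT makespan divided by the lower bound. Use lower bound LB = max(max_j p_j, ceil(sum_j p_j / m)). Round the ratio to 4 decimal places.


LPT order: [25, 21, 15, 14, 4, 3]
Machine loads after assignment: [28, 25, 29]
LPT makespan = 29
Lower bound = max(max_job, ceil(total/3)) = max(25, 28) = 28
Ratio = 29 / 28 = 1.0357

1.0357


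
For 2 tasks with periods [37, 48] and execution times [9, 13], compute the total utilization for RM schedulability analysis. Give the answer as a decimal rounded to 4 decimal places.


Compute individual utilizations (exact fractions):
  Task 1: C/T = 9/37 (approx. 0.2432)
  Task 2: C/T = 13/48 (approx. 0.2708)
Total utilization U = 9/37 + 13/48 = 913/1776
Rounded to 4 decimal places: U = 0.5141
RM (Liu & Layland) bound for 2 tasks = 0.828427; compare with U = 913/1776 (approx. 0.514077)
U <= bound, so schedulable by RM sufficient condition.

0.5141


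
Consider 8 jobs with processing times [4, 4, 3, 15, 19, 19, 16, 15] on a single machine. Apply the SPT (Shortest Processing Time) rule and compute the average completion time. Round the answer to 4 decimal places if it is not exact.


Sort jobs by processing time (SPT order): [3, 4, 4, 15, 15, 16, 19, 19]
Compute completion times sequentially:
  Job 1: processing = 3, completes at 3
  Job 2: processing = 4, completes at 7
  Job 3: processing = 4, completes at 11
  Job 4: processing = 15, completes at 26
  Job 5: processing = 15, completes at 41
  Job 6: processing = 16, completes at 57
  Job 7: processing = 19, completes at 76
  Job 8: processing = 19, completes at 95
Sum of completion times = 316
Average completion time = 316/8 = 39.5

39.5


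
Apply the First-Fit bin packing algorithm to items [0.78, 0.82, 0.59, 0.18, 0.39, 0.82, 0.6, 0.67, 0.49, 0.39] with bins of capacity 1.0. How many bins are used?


Place items sequentially using First-Fit:
  Item 0.78 -> new Bin 1
  Item 0.82 -> new Bin 2
  Item 0.59 -> new Bin 3
  Item 0.18 -> Bin 1 (now 0.96)
  Item 0.39 -> Bin 3 (now 0.98)
  Item 0.82 -> new Bin 4
  Item 0.6 -> new Bin 5
  Item 0.67 -> new Bin 6
  Item 0.49 -> new Bin 7
  Item 0.39 -> Bin 5 (now 0.99)
Total bins used = 7

7


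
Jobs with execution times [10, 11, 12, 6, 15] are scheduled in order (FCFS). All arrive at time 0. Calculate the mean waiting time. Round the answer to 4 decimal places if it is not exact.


FCFS order (as given): [10, 11, 12, 6, 15]
Waiting times:
  Job 1: wait = 0
  Job 2: wait = 10
  Job 3: wait = 21
  Job 4: wait = 33
  Job 5: wait = 39
Sum of waiting times = 103
Average waiting time = 103/5 = 20.6

20.6


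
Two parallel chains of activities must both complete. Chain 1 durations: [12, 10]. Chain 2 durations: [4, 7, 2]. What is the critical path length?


Path A total = 12 + 10 = 22
Path B total = 4 + 7 + 2 = 13
Critical path = longest path = max(22, 13) = 22

22


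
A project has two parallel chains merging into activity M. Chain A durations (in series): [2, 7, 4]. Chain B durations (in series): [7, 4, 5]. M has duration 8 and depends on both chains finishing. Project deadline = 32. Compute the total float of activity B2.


Forward pass: ES(B2) = sum of predecessors on chain B = 7
EF = ES + duration = 7 + 4 = 11
Backward pass: LF(M) = deadline = 32; LS(M) = 32 - 8 = 24
LF(B2) = LS(M) - sum(successors on chain B) = 24 - 5 = 19
LS = LF - duration = 19 - 4 = 15
Total float = LS - ES = 15 - 7 = 8

8


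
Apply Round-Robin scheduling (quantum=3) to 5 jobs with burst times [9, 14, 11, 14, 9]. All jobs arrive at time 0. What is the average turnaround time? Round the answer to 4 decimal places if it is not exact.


Time quantum = 3
Execution trace:
  J1 runs 3 units, time = 3
  J2 runs 3 units, time = 6
  J3 runs 3 units, time = 9
  J4 runs 3 units, time = 12
  J5 runs 3 units, time = 15
  J1 runs 3 units, time = 18
  J2 runs 3 units, time = 21
  J3 runs 3 units, time = 24
  J4 runs 3 units, time = 27
  J5 runs 3 units, time = 30
  J1 runs 3 units, time = 33
  J2 runs 3 units, time = 36
  J3 runs 3 units, time = 39
  J4 runs 3 units, time = 42
  J5 runs 3 units, time = 45
  J2 runs 3 units, time = 48
  J3 runs 2 units, time = 50
  J4 runs 3 units, time = 53
  J2 runs 2 units, time = 55
  J4 runs 2 units, time = 57
Finish times: [33, 55, 50, 57, 45]
Average turnaround = 240/5 = 48.0

48.0


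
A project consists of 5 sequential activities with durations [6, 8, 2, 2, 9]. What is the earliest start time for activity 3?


Activity 3 starts after activities 1 through 2 complete.
Predecessor durations: [6, 8]
ES = 6 + 8 = 14

14
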